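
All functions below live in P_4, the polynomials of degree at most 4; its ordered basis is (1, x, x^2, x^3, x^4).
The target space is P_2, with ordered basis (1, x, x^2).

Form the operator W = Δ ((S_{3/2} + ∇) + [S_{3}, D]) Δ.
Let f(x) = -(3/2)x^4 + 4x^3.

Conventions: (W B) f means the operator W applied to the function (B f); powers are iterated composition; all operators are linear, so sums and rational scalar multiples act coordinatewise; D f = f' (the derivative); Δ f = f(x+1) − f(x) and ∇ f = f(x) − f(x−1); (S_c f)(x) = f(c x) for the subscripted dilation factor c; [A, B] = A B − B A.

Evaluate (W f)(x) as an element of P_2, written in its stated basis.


g(x) = -(243/4)x^2 + (2259/4)x + 579/2

Δ f = -6x^3 + 3x^2 + 6x + 5/2
S_{3/2} Δ f = -(81/4)x^3 + (27/4)x^2 + 9x + 5/2
∇ Δ f = -18x^2 + 24x - 3
(S_{3/2} + ∇) Δ f = -(81/4)x^3 - (45/4)x^2 + 33x - 1/2
D Δ f = -18x^2 + 6x + 6
S_{3} D Δ f = -162x^2 + 18x + 6
S_{3} Δ f = -162x^3 + 27x^2 + 18x + 5/2
D S_{3} Δ f = -486x^2 + 54x + 18
[S_{3}, D] Δ f = 324x^2 - 36x - 12
((S_{3/2} + ∇) + [S_{3}, D]) Δ f = -(81/4)x^3 + (1251/4)x^2 - 3x - 25/2
Δ ((S_{3/2} + ∇) + [S_{3}, D]) Δ f = -(243/4)x^2 + (2259/4)x + 579/2


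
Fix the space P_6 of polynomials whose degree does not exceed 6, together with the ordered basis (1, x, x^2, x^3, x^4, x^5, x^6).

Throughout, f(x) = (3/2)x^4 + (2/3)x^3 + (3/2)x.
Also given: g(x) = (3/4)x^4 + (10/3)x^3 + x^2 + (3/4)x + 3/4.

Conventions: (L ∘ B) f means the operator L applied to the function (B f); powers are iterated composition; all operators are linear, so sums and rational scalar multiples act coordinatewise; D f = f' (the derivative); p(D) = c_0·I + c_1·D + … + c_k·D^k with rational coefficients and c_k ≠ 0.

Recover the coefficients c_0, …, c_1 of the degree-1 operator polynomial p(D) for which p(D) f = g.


D^0 f = (3/2)x^4 + (2/3)x^3 + (3/2)x
D^1 f = 6x^3 + 2x^2 + 3/2
matching coefficients of g against c_0 f + c_1 Df + … from the top degree down determines the c_i
solution: c_0 = 1/2, c_1 = 1/2

c_0 = 1/2, c_1 = 1/2


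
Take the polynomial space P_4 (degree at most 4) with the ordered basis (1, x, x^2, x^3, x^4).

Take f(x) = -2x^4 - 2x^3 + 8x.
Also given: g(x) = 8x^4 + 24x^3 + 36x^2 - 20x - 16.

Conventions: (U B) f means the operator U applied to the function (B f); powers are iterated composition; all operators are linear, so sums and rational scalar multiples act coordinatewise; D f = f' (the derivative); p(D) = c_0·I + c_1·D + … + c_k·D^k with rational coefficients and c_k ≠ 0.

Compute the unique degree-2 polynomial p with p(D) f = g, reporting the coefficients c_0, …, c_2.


D^0 f = -2x^4 - 2x^3 + 8x
D^1 f = -8x^3 - 6x^2 + 8
D^2 f = -24x^2 - 12x
matching coefficients of g against c_0 f + c_1 Df + … from the top degree down determines the c_i
solution: c_0 = -4, c_1 = -2, c_2 = -1

c_0 = -4, c_1 = -2, c_2 = -1


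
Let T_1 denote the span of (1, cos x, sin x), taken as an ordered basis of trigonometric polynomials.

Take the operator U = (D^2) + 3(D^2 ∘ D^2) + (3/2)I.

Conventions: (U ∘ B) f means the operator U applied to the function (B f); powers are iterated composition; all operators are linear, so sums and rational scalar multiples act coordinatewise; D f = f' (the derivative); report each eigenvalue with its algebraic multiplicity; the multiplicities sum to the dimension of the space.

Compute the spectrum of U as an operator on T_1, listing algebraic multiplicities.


λ = 3/2 (multiplicity 1), λ = 7/2 (multiplicity 2)

image of 1: 3/2
image of cos x: (7/2)cos x
image of sin x: (7/2)sin x
the matrix is diagonal; its diagonal is (3/2, 7/2, 7/2)
for a triangular matrix the eigenvalues are the diagonal entries, with algebraic multiplicity their repetition count


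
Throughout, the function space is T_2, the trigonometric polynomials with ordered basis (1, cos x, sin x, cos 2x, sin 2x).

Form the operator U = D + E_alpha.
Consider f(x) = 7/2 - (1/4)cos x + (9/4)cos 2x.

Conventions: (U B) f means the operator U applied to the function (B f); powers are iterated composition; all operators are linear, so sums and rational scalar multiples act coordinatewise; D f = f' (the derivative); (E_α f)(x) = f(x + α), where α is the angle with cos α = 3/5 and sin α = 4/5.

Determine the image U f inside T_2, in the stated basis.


g(x) = 7/2 - (3/20)cos x + (9/20)sin x - (63/100)cos 2x - (333/50)sin 2x

D f = (1/4)sin x - (9/2)sin 2x
E_alpha f = 7/2 - (3/20)cos x + (1/5)sin x - (63/100)cos 2x - (54/25)sin 2x
(D + E_alpha) f = 7/2 - (3/20)cos x + (9/20)sin x - (63/100)cos 2x - (333/50)sin 2x


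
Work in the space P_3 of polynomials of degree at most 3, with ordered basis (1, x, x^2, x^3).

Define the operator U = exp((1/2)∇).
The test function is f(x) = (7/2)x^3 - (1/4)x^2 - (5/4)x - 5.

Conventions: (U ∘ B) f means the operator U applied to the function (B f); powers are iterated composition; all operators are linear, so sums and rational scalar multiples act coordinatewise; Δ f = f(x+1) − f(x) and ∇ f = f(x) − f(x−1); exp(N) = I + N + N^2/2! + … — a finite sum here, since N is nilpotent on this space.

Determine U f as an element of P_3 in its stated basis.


g(x) = (7/2)x^3 + 5x^2 - (33/8)x - 6

order-1 term: (21/4)x^2 - (11/2)x + 5/4
order-2 term: (21/8)x - 43/16
order-3 term: 7/16
the series for exp((1/2)∇) f terminates at order 3
exp((1/2)∇) f = (7/2)x^3 + 5x^2 - (33/8)x - 6


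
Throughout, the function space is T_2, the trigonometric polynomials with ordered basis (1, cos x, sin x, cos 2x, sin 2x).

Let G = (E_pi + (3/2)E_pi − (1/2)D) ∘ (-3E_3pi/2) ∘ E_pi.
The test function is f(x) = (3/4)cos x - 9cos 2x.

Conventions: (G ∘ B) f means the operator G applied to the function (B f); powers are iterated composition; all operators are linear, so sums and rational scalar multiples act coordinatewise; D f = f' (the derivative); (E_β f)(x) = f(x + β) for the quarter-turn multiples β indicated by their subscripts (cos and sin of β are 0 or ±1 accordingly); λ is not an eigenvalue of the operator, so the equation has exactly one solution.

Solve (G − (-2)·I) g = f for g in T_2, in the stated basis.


the image equals g(x) = (3/452)cos x + (45/452)sin x - (342/397)cos 2x + (108/397)sin 2x

write g with unknown coordinates in the stated basis and equate coefficients in (G − (-2)·I) g = f
solving from the highest basis element down gives g = (3/452)cos x + (45/452)sin x - (342/397)cos 2x + (108/397)sin 2x
check: G g = (333/452)cos x - (45/226)sin x - (2889/397)cos 2x - (216/397)sin 2x
so G g − (-2)·g = (3/4)cos x - 9cos 2x = f ✓


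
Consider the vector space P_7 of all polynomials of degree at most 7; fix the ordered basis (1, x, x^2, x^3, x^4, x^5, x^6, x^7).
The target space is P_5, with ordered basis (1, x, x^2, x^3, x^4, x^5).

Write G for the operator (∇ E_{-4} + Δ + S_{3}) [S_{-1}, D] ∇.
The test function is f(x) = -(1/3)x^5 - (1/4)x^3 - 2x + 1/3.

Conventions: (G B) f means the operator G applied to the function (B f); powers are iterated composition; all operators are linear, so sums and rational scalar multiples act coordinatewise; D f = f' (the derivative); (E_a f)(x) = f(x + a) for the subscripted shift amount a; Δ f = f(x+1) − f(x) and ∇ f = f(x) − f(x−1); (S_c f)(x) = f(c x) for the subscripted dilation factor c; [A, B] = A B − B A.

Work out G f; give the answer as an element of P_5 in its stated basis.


∇ f = -(5/3)x^4 + (10/3)x^3 - (49/12)x^2 + (29/12)x - 31/12
D ∇ f = -(20/3)x^3 + 10x^2 - (49/6)x + 29/12
S_{-1} D ∇ f = (20/3)x^3 + 10x^2 + (49/6)x + 29/12
S_{-1} ∇ f = -(5/3)x^4 - (10/3)x^3 - (49/12)x^2 - (29/12)x - 31/12
D S_{-1} ∇ f = -(20/3)x^3 - 10x^2 - (49/6)x - 29/12
[S_{-1}, D] ∇ f = (40/3)x^3 + 20x^2 + (49/3)x + 29/6
E_{-4} [S_{-1}, D] ∇ f = (40/3)x^3 - 140x^2 + (1489/3)x - 3563/6
∇ E_{-4} [S_{-1}, D] ∇ f = 40x^2 - 320x + 1949/3
Δ [S_{-1}, D] ∇ f = 40x^2 + 80x + 149/3
S_{3} [S_{-1}, D] ∇ f = 360x^3 + 180x^2 + 49x + 29/6
(∇ E_{-4} + Δ + S_{3}) [S_{-1}, D] ∇ f = 360x^3 + 260x^2 - 191x + 4225/6

the result is g(x) = 360x^3 + 260x^2 - 191x + 4225/6


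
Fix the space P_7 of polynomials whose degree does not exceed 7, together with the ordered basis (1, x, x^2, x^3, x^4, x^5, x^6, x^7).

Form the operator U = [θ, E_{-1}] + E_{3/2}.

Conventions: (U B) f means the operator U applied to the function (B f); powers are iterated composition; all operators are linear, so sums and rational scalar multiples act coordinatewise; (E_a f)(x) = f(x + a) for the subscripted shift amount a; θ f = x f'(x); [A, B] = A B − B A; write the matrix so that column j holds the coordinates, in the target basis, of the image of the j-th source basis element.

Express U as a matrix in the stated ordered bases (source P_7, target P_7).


image of 1: 1
image of x: x + 5/2
image of x^2: x^2 + 5x + 1/4
image of x^3: x^3 + (15/2)x^2 + (3/4)x + 51/8
image of x^4: x^4 + 10x^3 + (3/2)x^2 + (51/2)x + 17/16
image of x^5: x^5 + (25/2)x^4 + (5/2)x^3 + (255/4)x^2 + (85/16)x + 403/32
image of x^6: x^6 + 15x^5 + (15/4)x^4 + (255/2)x^3 + (255/16)x^2 + (1209/16)x + 345/64
image of x^7: x^7 + (35/2)x^6 + (21/4)x^5 + (1785/8)x^4 + (595/16)x^3 + (8463/32)x^2 + (2415/64)x + 3083/128
each image's coordinates form column j of the matrix

the matrix is [[1, 5/2, 1/4, 51/8, 17/16, 403/32, 345/64, 3083/128]; [0, 1, 5, 3/4, 51/2, 85/16, 1209/16, 2415/64]; [0, 0, 1, 15/2, 3/2, 255/4, 255/16, 8463/32]; [0, 0, 0, 1, 10, 5/2, 255/2, 595/16]; [0, 0, 0, 0, 1, 25/2, 15/4, 1785/8]; [0, 0, 0, 0, 0, 1, 15, 21/4]; [0, 0, 0, 0, 0, 0, 1, 35/2]; [0, 0, 0, 0, 0, 0, 0, 1]] (rows listed top to bottom)


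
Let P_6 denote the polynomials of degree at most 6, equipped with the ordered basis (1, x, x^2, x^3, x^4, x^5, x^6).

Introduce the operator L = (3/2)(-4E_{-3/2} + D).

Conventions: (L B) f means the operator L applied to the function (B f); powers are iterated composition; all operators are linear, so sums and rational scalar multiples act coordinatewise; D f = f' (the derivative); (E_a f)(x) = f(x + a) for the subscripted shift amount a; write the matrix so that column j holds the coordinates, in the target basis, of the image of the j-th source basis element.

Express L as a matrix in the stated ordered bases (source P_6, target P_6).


the matrix is [[-6, 21/2, -27/2, 81/4, -243/8, 729/16, -2187/32]; [0, -6, 21, -81/2, 81, -1215/8, 2187/8]; [0, 0, -6, 63/2, -81, 405/2, -3645/8]; [0, 0, 0, -6, 42, -135, 405]; [0, 0, 0, 0, -6, 105/2, -405/2]; [0, 0, 0, 0, 0, -6, 63]; [0, 0, 0, 0, 0, 0, -6]] (rows listed top to bottom)

image of 1: -6
image of x: -6x + 21/2
image of x^2: -6x^2 + 21x - 27/2
image of x^3: -6x^3 + (63/2)x^2 - (81/2)x + 81/4
image of x^4: -6x^4 + 42x^3 - 81x^2 + 81x - 243/8
image of x^5: -6x^5 + (105/2)x^4 - 135x^3 + (405/2)x^2 - (1215/8)x + 729/16
image of x^6: -6x^6 + 63x^5 - (405/2)x^4 + 405x^3 - (3645/8)x^2 + (2187/8)x - 2187/32
each image's coordinates form column j of the matrix


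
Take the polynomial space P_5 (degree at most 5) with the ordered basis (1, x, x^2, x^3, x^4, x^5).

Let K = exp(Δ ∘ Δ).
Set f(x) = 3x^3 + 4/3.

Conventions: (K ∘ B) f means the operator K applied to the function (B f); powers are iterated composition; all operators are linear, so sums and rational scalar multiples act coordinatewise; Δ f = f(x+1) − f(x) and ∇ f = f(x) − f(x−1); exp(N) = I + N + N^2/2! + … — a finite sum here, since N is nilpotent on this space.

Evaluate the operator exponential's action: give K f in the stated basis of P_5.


order-1 term: 18x + 18
the series for exp(Δ ∘ Δ) f terminates at order 1
exp(Δ ∘ Δ) f = 3x^3 + 18x + 58/3

the result is g(x) = 3x^3 + 18x + 58/3


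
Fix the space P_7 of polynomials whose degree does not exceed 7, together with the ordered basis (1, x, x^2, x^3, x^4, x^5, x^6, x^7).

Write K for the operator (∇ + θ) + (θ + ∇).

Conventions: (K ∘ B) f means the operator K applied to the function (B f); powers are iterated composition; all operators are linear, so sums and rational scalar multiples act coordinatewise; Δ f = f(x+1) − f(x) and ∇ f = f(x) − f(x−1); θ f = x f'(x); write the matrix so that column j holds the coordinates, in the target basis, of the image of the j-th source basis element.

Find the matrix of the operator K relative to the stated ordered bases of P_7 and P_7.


the matrix is [[0, 2, -2, 2, -2, 2, -2, 2]; [0, 2, 4, -6, 8, -10, 12, -14]; [0, 0, 4, 6, -12, 20, -30, 42]; [0, 0, 0, 6, 8, -20, 40, -70]; [0, 0, 0, 0, 8, 10, -30, 70]; [0, 0, 0, 0, 0, 10, 12, -42]; [0, 0, 0, 0, 0, 0, 12, 14]; [0, 0, 0, 0, 0, 0, 0, 14]] (rows listed top to bottom)

image of 1: 0
image of x: 2x + 2
image of x^2: 4x^2 + 4x - 2
image of x^3: 6x^3 + 6x^2 - 6x + 2
image of x^4: 8x^4 + 8x^3 - 12x^2 + 8x - 2
image of x^5: 10x^5 + 10x^4 - 20x^3 + 20x^2 - 10x + 2
image of x^6: 12x^6 + 12x^5 - 30x^4 + 40x^3 - 30x^2 + 12x - 2
image of x^7: 14x^7 + 14x^6 - 42x^5 + 70x^4 - 70x^3 + 42x^2 - 14x + 2
each image's coordinates form column j of the matrix


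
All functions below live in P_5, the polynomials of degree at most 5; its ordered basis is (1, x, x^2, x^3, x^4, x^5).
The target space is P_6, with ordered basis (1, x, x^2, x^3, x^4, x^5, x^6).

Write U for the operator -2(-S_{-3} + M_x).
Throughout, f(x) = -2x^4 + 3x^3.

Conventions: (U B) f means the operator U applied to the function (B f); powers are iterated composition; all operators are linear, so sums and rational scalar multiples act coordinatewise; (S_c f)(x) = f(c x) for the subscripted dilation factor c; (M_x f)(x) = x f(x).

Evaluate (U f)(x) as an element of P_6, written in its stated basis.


S_{-3} f = -162x^4 - 81x^3
(-S_{-3}) f = 162x^4 + 81x^3
M_x f = -2x^5 + 3x^4
(-S_{-3} + M_x) f = -2x^5 + 165x^4 + 81x^3
(-2(-S_{-3} + M_x)) f = 4x^5 - 330x^4 - 162x^3

g(x) = 4x^5 - 330x^4 - 162x^3


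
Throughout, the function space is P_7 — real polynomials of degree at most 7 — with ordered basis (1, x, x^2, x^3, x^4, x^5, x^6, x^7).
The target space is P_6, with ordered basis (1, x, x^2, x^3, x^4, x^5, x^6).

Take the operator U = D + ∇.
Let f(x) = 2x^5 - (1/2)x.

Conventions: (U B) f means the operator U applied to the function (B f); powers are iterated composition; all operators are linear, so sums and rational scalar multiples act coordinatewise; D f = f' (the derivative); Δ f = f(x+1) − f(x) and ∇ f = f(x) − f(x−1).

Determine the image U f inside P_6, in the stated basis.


D f = 10x^4 - 1/2
∇ f = 10x^4 - 20x^3 + 20x^2 - 10x + 3/2
(D + ∇) f = 20x^4 - 20x^3 + 20x^2 - 10x + 1

the result is g(x) = 20x^4 - 20x^3 + 20x^2 - 10x + 1


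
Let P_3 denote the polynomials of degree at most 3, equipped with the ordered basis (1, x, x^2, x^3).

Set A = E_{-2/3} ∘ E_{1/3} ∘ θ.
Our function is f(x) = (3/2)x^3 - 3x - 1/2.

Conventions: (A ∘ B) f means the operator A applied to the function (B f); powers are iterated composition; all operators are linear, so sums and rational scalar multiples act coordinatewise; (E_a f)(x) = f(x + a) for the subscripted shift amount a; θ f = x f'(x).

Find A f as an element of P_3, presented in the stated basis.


the image equals g(x) = (9/2)x^3 - (9/2)x^2 - (3/2)x + 5/6

θ f = (9/2)x^3 - 3x
E_{1/3} θ f = (9/2)x^3 + (9/2)x^2 - (3/2)x - 5/6
E_{-2/3} E_{1/3} θ f = (9/2)x^3 - (9/2)x^2 - (3/2)x + 5/6


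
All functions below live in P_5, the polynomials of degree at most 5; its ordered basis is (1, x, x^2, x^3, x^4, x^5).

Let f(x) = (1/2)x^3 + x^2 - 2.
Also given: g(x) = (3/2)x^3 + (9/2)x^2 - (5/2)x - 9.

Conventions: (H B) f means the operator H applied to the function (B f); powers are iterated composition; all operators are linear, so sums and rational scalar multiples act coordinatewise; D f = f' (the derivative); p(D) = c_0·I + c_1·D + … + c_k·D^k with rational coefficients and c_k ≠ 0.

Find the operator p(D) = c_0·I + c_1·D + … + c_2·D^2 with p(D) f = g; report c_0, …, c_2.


c_0 = 3, c_1 = 1, c_2 = -3/2

D^0 f = (1/2)x^3 + x^2 - 2
D^1 f = (3/2)x^2 + 2x
D^2 f = 3x + 2
matching coefficients of g against c_0 f + c_1 Df + … from the top degree down determines the c_i
solution: c_0 = 3, c_1 = 1, c_2 = -3/2


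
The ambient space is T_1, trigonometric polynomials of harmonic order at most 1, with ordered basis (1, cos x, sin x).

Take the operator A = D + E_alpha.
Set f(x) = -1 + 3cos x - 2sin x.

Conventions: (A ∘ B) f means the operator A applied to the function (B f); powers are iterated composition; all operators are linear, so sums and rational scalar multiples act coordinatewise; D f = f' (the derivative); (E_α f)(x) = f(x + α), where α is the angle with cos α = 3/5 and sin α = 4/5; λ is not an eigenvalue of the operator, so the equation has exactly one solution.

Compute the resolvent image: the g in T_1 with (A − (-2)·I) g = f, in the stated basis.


write g with unknown coordinates in the stated basis and equate coefficients in (A − (-2)·I) g = f
solving from the highest basis element down gives g = -1/3 + (57/50)cos x + (1/50)sin x
check: A g = -1/3 + (18/25)cos x - (51/25)sin x
so A g − (-2)·g = -1 + 3cos x - 2sin x = f ✓

g(x) = -1/3 + (57/50)cos x + (1/50)sin x


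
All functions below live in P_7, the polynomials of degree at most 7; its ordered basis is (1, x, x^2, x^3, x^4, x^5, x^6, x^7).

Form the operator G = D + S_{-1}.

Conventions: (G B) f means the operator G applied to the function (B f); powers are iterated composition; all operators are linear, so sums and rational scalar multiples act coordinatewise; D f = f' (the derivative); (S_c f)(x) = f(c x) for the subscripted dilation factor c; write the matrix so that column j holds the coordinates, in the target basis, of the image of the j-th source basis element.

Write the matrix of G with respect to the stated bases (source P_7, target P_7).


image of 1: 1
image of x: -x + 1
image of x^2: x^2 + 2x
image of x^3: -x^3 + 3x^2
image of x^4: x^4 + 4x^3
image of x^5: -x^5 + 5x^4
image of x^6: x^6 + 6x^5
image of x^7: -x^7 + 7x^6
each image's coordinates form column j of the matrix

the matrix is [[1, 1, 0, 0, 0, 0, 0, 0]; [0, -1, 2, 0, 0, 0, 0, 0]; [0, 0, 1, 3, 0, 0, 0, 0]; [0, 0, 0, -1, 4, 0, 0, 0]; [0, 0, 0, 0, 1, 5, 0, 0]; [0, 0, 0, 0, 0, -1, 6, 0]; [0, 0, 0, 0, 0, 0, 1, 7]; [0, 0, 0, 0, 0, 0, 0, -1]] (rows listed top to bottom)


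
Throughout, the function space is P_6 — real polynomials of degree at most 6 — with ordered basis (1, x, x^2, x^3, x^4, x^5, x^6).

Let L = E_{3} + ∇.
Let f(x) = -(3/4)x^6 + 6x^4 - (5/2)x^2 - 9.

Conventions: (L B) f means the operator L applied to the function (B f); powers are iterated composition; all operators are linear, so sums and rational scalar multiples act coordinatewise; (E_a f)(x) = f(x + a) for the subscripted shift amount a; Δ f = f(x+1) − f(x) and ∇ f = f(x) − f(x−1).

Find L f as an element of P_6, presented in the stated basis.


E_{3} f = -(3/4)x^6 - (27/2)x^5 - (381/4)x^4 - 333x^3 - (2359/4)x^2 - (921/2)x - 369/4
∇ f = -(9/2)x^5 + (45/4)x^4 + 9x^3 - (99/4)x^2 + (29/2)x - 11/4
(E_{3} + ∇) f = -(3/4)x^6 - 18x^5 - 84x^4 - 324x^3 - (1229/2)x^2 - 446x - 95

the result is g(x) = -(3/4)x^6 - 18x^5 - 84x^4 - 324x^3 - (1229/2)x^2 - 446x - 95


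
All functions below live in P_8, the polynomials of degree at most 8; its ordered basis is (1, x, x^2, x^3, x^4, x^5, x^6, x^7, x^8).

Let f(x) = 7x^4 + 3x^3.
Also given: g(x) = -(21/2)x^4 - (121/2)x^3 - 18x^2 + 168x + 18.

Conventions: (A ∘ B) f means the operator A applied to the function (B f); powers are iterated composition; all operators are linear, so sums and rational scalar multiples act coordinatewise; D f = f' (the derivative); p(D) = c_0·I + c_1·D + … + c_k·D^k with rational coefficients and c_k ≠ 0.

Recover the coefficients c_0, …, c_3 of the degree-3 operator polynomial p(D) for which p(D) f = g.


D^0 f = 7x^4 + 3x^3
D^1 f = 28x^3 + 9x^2
D^2 f = 84x^2 + 18x
D^3 f = 168x + 18
matching coefficients of g against c_0 f + c_1 Df + … from the top degree down determines the c_i
solution: c_0 = -3/2, c_1 = -2, c_2 = 0, c_3 = 1

p(D) = -(3/2)·I − 2·D + D^3, i.e. c_0 = -3/2, c_1 = -2, c_2 = 0, c_3 = 1


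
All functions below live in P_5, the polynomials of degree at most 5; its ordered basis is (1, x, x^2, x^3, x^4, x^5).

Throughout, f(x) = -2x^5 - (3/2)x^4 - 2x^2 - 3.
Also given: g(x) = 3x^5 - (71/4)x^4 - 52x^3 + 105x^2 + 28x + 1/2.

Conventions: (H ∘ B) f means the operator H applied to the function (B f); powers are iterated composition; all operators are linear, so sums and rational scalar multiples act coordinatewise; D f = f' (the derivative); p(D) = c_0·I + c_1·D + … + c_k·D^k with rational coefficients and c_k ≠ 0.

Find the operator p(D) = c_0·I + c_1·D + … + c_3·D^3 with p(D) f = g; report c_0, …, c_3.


D^0 f = -2x^5 - (3/2)x^4 - 2x^2 - 3
D^1 f = -10x^4 - 6x^3 - 4x
D^2 f = -40x^3 - 18x^2 - 4
D^3 f = -120x^2 - 36x
matching coefficients of g against c_0 f + c_1 Df + … from the top degree down determines the c_i
solution: c_0 = -3/2, c_1 = 2, c_2 = 1, c_3 = -1

p(D) = -(3/2)·I + 2·D + D^2 − D^3, i.e. c_0 = -3/2, c_1 = 2, c_2 = 1, c_3 = -1


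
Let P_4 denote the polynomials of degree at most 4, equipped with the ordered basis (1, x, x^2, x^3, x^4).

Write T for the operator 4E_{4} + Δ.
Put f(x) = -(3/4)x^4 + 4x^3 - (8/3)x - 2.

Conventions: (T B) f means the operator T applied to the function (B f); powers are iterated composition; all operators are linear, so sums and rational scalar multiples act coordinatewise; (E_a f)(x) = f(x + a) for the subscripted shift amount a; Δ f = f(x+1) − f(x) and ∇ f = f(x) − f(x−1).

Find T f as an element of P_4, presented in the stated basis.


the result is g(x) = -3x^4 - 35x^3 - (177/2)x^2 - (5/3)x + 2471/12

E_{4} f = -(3/4)x^4 - 8x^3 - 24x^2 - (8/3)x + 154/3
(4E_{4}) f = -3x^4 - 32x^3 - 96x^2 - (32/3)x + 616/3
Δ f = -3x^3 + (15/2)x^2 + 9x + 7/12
(4E_{4} + Δ) f = -3x^4 - 35x^3 - (177/2)x^2 - (5/3)x + 2471/12


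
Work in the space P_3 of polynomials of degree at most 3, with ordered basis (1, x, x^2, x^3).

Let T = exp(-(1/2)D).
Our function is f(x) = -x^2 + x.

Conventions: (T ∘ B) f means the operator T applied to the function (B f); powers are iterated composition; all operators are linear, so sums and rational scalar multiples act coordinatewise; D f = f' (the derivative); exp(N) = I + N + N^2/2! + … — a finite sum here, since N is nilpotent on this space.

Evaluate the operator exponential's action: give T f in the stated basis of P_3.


the result is g(x) = -x^2 + 2x - 3/4

order-1 term: x - 1/2
order-2 term: -1/4
the series for exp(-(1/2)D) f terminates at order 2
exp(-(1/2)D) f = -x^2 + 2x - 3/4


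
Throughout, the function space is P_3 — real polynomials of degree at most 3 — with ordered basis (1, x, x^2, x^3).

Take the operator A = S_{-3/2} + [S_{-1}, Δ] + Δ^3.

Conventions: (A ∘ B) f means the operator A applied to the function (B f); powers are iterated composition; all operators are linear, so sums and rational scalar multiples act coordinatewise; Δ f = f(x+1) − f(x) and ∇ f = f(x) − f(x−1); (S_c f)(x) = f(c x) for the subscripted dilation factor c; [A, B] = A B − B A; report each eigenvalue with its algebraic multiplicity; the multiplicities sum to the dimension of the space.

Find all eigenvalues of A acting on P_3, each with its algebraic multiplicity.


image of 1: 1
image of x: -(3/2)x + 2
image of x^2: (9/4)x^2 - 4x
image of x^3: -(27/8)x^3 + 6x^2 + 8
the matrix is upper triangular; its diagonal is (1, -3/2, 9/4, -27/8)
for a triangular matrix the eigenvalues are the diagonal entries, with algebraic multiplicity their repetition count

λ = -27/8 (multiplicity 1), λ = -3/2 (multiplicity 1), λ = 1 (multiplicity 1), λ = 9/4 (multiplicity 1)


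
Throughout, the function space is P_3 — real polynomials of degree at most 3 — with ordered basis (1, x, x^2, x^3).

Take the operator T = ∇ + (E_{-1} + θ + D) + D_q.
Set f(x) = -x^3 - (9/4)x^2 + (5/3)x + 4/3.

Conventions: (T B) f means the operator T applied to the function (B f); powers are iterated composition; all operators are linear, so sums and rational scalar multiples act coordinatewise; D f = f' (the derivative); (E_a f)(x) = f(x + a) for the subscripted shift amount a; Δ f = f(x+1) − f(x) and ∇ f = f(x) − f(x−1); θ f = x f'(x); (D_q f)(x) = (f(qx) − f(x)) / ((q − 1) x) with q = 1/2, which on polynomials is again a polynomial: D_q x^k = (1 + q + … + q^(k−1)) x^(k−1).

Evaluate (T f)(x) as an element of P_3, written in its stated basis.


∇ f = -3x^2 - (3/2)x + 35/12
E_{-1} f = -x^3 + (3/4)x^2 + (19/6)x - 19/12
θ f = -3x^3 - (9/2)x^2 + (5/3)x
D f = -3x^2 - (9/2)x + 5/3
(E_{-1} + θ + D) f = -4x^3 - (27/4)x^2 + (1/3)x + 1/12
D_q f = -(7/4)x^2 - (27/8)x + 5/3
(∇ + (E_{-1} + θ + D) + D_q) f = -4x^3 - (23/2)x^2 - (109/24)x + 14/3

g(x) = -4x^3 - (23/2)x^2 - (109/24)x + 14/3


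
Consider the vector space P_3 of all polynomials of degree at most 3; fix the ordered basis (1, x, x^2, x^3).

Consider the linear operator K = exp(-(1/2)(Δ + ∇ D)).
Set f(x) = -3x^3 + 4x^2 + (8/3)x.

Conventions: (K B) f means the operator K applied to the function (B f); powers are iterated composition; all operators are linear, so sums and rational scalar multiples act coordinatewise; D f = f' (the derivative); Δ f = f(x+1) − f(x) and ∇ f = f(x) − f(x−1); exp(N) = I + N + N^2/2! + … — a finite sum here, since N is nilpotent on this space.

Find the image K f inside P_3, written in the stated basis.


the image equals g(x) = -3x^3 + (17/2)x^2 + (119/12)x - 377/24

order-1 term: (9/2)x^2 + (19/2)x - 31/3
order-2 term: -(9/4)x - 23/4
order-3 term: 3/8
the series for exp(-(1/2)(Δ + ∇ D)) f terminates at order 3
exp(-(1/2)(Δ + ∇ D)) f = -3x^3 + (17/2)x^2 + (119/12)x - 377/24


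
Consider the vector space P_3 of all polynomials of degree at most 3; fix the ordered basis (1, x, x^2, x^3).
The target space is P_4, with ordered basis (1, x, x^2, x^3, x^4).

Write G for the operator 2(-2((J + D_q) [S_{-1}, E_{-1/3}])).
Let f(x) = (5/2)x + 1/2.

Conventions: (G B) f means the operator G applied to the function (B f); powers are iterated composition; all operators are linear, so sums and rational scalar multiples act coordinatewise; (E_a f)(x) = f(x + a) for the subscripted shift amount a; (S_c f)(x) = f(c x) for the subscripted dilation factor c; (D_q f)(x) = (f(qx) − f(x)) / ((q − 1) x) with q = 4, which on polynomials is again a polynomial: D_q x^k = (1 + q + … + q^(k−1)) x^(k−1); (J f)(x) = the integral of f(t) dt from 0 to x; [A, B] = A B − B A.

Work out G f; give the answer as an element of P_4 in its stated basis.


the result is g(x) = (20/3)x

E_{-1/3} f = (5/2)x - 1/3
S_{-1} E_{-1/3} f = -(5/2)x - 1/3
S_{-1} f = -(5/2)x + 1/2
E_{-1/3} S_{-1} f = -(5/2)x + 4/3
[S_{-1}, E_{-1/3}] f = -5/3
J [S_{-1}, E_{-1/3}] f = -(5/3)x
D_q [S_{-1}, E_{-1/3}] f = 0
(J + D_q) [S_{-1}, E_{-1/3}] f = -(5/3)x
(-2((J + D_q) [S_{-1}, E_{-1/3}])) f = (10/3)x
(2(-2((J + D_q) [S_{-1}, E_{-1/3}]))) f = (20/3)x


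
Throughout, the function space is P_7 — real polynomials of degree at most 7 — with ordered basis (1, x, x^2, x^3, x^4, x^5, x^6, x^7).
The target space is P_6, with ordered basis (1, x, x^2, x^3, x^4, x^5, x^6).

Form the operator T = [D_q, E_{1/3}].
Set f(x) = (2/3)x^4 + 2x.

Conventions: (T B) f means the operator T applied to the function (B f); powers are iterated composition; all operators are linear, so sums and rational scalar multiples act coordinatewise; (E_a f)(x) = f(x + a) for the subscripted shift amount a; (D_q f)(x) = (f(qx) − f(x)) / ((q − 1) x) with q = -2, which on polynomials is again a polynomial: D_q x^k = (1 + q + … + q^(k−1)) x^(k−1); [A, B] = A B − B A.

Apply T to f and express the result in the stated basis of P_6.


the image equals g(x) = 6x^2 + (2/3)x + 2/9

E_{1/3} f = (2/3)x^4 + (8/9)x^3 + (4/9)x^2 + (170/81)x + 164/243
D_q E_{1/3} f = -(10/3)x^3 + (8/3)x^2 - (4/9)x + 170/81
D_q f = -(10/3)x^3 + 2
E_{1/3} D_q f = -(10/3)x^3 - (10/3)x^2 - (10/9)x + 152/81
[D_q, E_{1/3}] f = 6x^2 + (2/3)x + 2/9


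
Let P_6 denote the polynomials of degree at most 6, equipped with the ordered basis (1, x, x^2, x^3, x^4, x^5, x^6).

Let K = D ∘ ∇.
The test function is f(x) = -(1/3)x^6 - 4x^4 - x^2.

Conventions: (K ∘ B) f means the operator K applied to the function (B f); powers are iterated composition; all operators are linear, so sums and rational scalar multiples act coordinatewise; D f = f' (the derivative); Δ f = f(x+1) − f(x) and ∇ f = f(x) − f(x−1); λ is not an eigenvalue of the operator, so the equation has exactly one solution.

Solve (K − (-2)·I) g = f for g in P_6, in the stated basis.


write g with unknown coordinates in the stated basis and equate coefficients in (K − (-2)·I) g = f
solving from the highest basis element down gives g = -(1/6)x^6 + (1/2)x^4 - 5x^3 + (3/2)x^2 + (31/2)x - 19/2
check: K g = -5x^4 + 10x^3 - 4x^2 - 31x + 19
so K g − (-2)·g = -(1/3)x^6 - 4x^4 - x^2 = f ✓

the result is g(x) = -(1/6)x^6 + (1/2)x^4 - 5x^3 + (3/2)x^2 + (31/2)x - 19/2


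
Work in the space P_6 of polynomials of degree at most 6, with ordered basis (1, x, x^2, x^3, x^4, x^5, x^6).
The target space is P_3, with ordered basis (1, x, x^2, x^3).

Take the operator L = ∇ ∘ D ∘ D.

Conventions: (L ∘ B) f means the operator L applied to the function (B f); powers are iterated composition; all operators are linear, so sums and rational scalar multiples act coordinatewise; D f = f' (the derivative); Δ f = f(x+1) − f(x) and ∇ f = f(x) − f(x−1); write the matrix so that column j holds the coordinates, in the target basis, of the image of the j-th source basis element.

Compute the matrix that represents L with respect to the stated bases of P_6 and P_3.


the matrix is [[0, 0, 0, 6, -12, 20, -30]; [0, 0, 0, 0, 24, -60, 120]; [0, 0, 0, 0, 0, 60, -180]; [0, 0, 0, 0, 0, 0, 120]] (rows listed top to bottom)

image of 1: 0
image of x: 0
image of x^2: 0
image of x^3: 6
image of x^4: 24x - 12
image of x^5: 60x^2 - 60x + 20
image of x^6: 120x^3 - 180x^2 + 120x - 30
each image's coordinates form column j of the matrix


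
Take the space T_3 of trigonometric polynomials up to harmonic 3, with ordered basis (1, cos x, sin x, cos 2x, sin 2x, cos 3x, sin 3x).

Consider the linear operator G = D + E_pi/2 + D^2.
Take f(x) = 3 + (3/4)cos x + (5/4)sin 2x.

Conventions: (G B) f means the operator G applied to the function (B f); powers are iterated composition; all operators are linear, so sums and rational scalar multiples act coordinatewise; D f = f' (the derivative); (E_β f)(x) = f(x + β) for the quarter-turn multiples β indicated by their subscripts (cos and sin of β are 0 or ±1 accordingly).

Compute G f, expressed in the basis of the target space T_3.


D f = -(3/4)sin x + (5/2)cos 2x
E_pi/2 f = 3 - (3/4)sin x - (5/4)sin 2x
D f = -(3/4)sin x + (5/2)cos 2x
D D f = -(3/4)cos x - 5sin 2x
(D + E_pi/2 + D^2) f = 3 - (3/4)cos x - (3/2)sin x + (5/2)cos 2x - (25/4)sin 2x

the image equals g(x) = 3 - (3/4)cos x - (3/2)sin x + (5/2)cos 2x - (25/4)sin 2x


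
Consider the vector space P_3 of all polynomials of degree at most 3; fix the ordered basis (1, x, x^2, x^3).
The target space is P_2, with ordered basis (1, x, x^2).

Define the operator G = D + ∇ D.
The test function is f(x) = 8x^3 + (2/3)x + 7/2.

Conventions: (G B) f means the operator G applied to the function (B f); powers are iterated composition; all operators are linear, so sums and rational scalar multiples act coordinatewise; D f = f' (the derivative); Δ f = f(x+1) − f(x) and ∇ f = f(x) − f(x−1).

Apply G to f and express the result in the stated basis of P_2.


D f = 24x^2 + 2/3
D f = 24x^2 + 2/3
∇ D f = 48x - 24
(D + ∇ D) f = 24x^2 + 48x - 70/3

the result is g(x) = 24x^2 + 48x - 70/3


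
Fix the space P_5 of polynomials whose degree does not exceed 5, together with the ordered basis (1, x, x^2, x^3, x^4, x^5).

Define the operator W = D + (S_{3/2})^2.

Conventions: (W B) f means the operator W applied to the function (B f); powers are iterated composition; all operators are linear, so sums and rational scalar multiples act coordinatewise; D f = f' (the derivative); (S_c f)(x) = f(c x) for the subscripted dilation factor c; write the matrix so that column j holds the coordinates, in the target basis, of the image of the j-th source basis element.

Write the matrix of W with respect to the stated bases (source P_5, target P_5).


image of 1: 1
image of x: (9/4)x + 1
image of x^2: (81/16)x^2 + 2x
image of x^3: (729/64)x^3 + 3x^2
image of x^4: (6561/256)x^4 + 4x^3
image of x^5: (59049/1024)x^5 + 5x^4
each image's coordinates form column j of the matrix

the matrix is [[1, 1, 0, 0, 0, 0]; [0, 9/4, 2, 0, 0, 0]; [0, 0, 81/16, 3, 0, 0]; [0, 0, 0, 729/64, 4, 0]; [0, 0, 0, 0, 6561/256, 5]; [0, 0, 0, 0, 0, 59049/1024]] (rows listed top to bottom)


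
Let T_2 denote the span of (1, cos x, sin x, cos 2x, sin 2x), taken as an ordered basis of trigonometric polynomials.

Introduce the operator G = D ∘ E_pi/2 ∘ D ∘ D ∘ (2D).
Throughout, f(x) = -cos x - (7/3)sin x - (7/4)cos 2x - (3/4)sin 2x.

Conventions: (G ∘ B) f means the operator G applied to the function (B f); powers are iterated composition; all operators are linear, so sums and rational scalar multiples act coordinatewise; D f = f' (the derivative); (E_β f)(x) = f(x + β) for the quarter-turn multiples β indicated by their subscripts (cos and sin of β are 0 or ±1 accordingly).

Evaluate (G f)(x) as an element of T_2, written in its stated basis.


the image equals g(x) = -(14/3)cos x + 2sin x + 56cos 2x + 24sin 2x

D f = -(7/3)cos x + sin x - (3/2)cos 2x + (7/2)sin 2x
(2D) f = -(14/3)cos x + 2sin x - 3cos 2x + 7sin 2x
D (2D) f = 2cos x + (14/3)sin x + 14cos 2x + 6sin 2x
D D (2D) f = (14/3)cos x - 2sin x + 12cos 2x - 28sin 2x
E_pi/2 D D (2D) f = -2cos x - (14/3)sin x - 12cos 2x + 28sin 2x
D (E_pi/2 ∘ D ∘ D ∘ (2D)) f = -(14/3)cos x + 2sin x + 56cos 2x + 24sin 2x


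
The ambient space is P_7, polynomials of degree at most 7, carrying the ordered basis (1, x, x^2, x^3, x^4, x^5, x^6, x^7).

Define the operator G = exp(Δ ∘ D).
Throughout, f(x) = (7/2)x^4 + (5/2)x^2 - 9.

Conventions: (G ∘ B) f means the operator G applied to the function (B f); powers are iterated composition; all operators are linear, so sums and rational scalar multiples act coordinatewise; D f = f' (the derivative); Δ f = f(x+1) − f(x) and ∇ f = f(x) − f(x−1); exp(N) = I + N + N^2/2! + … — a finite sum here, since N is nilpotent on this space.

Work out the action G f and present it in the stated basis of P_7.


order-1 term: 42x^2 + 42x + 19
order-2 term: 42
the series for exp(Δ ∘ D) f terminates at order 2
exp(Δ ∘ D) f = (7/2)x^4 + (89/2)x^2 + 42x + 52

the result is g(x) = (7/2)x^4 + (89/2)x^2 + 42x + 52


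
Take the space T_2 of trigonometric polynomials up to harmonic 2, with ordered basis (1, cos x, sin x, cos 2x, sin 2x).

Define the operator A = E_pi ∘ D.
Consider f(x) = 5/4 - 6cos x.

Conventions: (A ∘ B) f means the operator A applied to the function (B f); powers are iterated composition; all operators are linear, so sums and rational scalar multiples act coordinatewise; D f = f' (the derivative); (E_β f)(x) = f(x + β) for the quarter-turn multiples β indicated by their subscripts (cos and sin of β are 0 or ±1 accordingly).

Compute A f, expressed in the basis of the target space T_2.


the result is g(x) = -6sin x

D f = 6sin x
E_pi D f = -6sin x


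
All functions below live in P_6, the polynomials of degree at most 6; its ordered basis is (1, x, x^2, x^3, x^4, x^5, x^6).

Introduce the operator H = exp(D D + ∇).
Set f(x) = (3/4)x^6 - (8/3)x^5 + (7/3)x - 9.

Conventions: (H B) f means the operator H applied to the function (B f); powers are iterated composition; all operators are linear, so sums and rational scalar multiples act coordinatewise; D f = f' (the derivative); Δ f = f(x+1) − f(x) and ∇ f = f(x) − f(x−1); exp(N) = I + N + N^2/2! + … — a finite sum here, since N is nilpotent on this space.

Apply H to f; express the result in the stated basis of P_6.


order-1 term: (9/2)x^5 - (25/12)x^4 - (35/3)x^3 - (455/12)x^2 + (107/6)x - 13/12
order-2 term: (45/4)x^4 + (55/3)x^3 - (5/4)x^2 - (425/6)x - 151/12
order-3 term: 15x^3 + (245/6)x^2 + (65/2)x - 65/3
order-4 term: (45/4)x^2 + (95/3)x + 265/12
order-5 term: (9/2)x + 103/12
order-6 term: 3/4
the series for exp(D D + ∇) f terminates at order 6
exp(D D + ∇) f = (3/4)x^6 + (11/6)x^5 + (55/6)x^4 + (65/3)x^3 + (155/12)x^2 + 18x - 155/12

g(x) = (3/4)x^6 + (11/6)x^5 + (55/6)x^4 + (65/3)x^3 + (155/12)x^2 + 18x - 155/12


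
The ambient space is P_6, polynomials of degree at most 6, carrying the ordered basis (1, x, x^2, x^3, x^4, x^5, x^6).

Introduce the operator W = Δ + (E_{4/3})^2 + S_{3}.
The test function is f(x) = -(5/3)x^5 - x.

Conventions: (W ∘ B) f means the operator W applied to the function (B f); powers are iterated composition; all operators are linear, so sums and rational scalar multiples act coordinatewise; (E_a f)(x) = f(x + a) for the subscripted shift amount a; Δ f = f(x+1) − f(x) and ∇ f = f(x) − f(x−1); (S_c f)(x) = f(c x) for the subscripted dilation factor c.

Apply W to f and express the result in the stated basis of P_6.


the image equals g(x) = -(1220/3)x^5 - (275/9)x^4 - (3650/27)x^3 - (26950/81)x^2 - (105397/243)x - 167728/729

Δ f = -(25/3)x^4 - (50/3)x^3 - (50/3)x^2 - (25/3)x - 8/3
E_{4/3} f = -(5/3)x^5 - (100/9)x^4 - (800/27)x^3 - (3200/81)x^2 - (6643/243)x - 6092/729
E_{4/3} E_{4/3} f = -(5/3)x^5 - (200/9)x^4 - (3200/27)x^3 - (25600/81)x^2 - (102643/243)x - 165784/729
S_{3} f = -405x^5 - 3x
(Δ + (E_{4/3})^2 + S_{3}) f = -(1220/3)x^5 - (275/9)x^4 - (3650/27)x^3 - (26950/81)x^2 - (105397/243)x - 167728/729


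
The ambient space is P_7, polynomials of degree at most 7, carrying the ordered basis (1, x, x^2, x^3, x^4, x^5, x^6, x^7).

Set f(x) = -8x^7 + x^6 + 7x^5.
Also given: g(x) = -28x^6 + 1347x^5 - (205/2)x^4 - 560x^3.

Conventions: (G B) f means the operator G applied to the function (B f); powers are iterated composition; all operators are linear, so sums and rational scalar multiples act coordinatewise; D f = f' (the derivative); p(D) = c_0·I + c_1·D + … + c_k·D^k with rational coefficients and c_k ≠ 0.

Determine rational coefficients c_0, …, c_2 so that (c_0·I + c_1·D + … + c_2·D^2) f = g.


D^0 f = -8x^7 + x^6 + 7x^5
D^1 f = -56x^6 + 6x^5 + 35x^4
D^2 f = -336x^5 + 30x^4 + 140x^3
matching coefficients of g against c_0 f + c_1 Df + … from the top degree down determines the c_i
solution: c_0 = 0, c_1 = 1/2, c_2 = -4

p(D) = (1/2)·D − 4·D^2, i.e. c_0 = 0, c_1 = 1/2, c_2 = -4


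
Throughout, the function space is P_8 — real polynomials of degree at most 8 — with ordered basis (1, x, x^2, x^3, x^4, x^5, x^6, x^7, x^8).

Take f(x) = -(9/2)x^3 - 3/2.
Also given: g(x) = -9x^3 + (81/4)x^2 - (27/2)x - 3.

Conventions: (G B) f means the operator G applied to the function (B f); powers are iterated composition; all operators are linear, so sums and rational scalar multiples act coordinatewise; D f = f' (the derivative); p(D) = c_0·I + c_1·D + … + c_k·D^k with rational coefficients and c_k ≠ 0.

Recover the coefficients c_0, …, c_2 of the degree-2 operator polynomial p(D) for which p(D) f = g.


p(D) = 2·I − (3/2)·D + (1/2)·D^2, i.e. c_0 = 2, c_1 = -3/2, c_2 = 1/2

D^0 f = -(9/2)x^3 - 3/2
D^1 f = -(27/2)x^2
D^2 f = -27x
matching coefficients of g against c_0 f + c_1 Df + … from the top degree down determines the c_i
solution: c_0 = 2, c_1 = -3/2, c_2 = 1/2


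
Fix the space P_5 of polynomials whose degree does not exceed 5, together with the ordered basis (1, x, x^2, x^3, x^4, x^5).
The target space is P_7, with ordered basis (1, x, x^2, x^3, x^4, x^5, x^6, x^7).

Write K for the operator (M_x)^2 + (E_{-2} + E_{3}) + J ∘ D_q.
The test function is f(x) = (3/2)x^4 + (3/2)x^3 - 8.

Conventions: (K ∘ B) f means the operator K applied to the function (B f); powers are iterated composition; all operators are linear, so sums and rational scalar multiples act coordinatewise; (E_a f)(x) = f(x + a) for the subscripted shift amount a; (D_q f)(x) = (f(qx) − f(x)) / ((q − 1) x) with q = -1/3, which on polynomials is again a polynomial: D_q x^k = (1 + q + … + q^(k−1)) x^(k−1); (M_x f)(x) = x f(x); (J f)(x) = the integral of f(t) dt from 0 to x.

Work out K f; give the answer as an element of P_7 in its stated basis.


the image equals g(x) = (3/2)x^6 + (3/2)x^5 + (59/18)x^4 + (169/18)x^3 + (227/2)x^2 + (345/2)x + 158

M_x f = (3/2)x^5 + (3/2)x^4 - 8x
M_x M_x f = (3/2)x^6 + (3/2)x^5 - 8x^2
E_{-2} f = (3/2)x^4 - (21/2)x^3 + 27x^2 - 30x + 4
E_{3} f = (3/2)x^4 + (39/2)x^3 + (189/2)x^2 + (405/2)x + 154
(E_{-2} + E_{3}) f = 3x^4 + 9x^3 + (243/2)x^2 + (345/2)x + 158
D_q f = (10/9)x^3 + (7/6)x^2
J D_q f = (5/18)x^4 + (7/18)x^3
((M_x)^2 + (E_{-2} + E_{3}) + J ∘ D_q) f = (3/2)x^6 + (3/2)x^5 + (59/18)x^4 + (169/18)x^3 + (227/2)x^2 + (345/2)x + 158
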